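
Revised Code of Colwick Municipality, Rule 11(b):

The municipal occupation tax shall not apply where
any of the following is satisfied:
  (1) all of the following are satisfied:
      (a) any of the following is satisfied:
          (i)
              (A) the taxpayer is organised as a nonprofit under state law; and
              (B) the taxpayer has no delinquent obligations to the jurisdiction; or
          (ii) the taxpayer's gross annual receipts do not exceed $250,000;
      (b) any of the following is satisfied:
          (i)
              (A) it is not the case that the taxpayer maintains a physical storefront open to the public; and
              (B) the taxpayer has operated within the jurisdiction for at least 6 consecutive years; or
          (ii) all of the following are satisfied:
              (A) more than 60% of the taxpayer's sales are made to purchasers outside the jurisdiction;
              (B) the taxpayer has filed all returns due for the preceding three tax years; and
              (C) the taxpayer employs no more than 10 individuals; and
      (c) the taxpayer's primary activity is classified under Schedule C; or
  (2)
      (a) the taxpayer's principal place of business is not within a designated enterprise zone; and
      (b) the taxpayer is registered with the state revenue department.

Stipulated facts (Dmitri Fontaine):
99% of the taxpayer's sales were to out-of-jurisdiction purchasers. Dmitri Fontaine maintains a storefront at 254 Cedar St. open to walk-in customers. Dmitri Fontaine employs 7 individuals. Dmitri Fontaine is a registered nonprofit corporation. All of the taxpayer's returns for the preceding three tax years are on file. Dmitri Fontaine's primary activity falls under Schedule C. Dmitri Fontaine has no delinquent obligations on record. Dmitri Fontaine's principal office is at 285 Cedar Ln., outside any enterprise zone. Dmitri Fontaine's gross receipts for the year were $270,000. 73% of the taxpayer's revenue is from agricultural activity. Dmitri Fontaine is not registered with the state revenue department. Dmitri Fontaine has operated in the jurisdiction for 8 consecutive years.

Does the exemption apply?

(A) nonprofit — met.
(B) no delinquency — met.
(i) = T AND T = true.
(ii) receipts ≤ $250,000 — fails.
(a) = T OR F = true.
(A) not (has storefront) — not met.
(B) ≥ 6 yrs in jurisdiction — satisfied.
(i): F AND T → false.
(A) >60% out-of-jur. sales — holds.
(B) returns current — met.
(C) ≤ 10 employees — met.
(ii) = T AND T AND T = true.
So (b) is satisfied (F OR T).
(c) Schedule C activity — satisfied.
(1) = T AND T AND T = true.
(a) not (in enterprise zone) — met.
(b) state-registered — not met.
(2): T AND F → false.
Overall = T OR F = true.

Yes — exempt.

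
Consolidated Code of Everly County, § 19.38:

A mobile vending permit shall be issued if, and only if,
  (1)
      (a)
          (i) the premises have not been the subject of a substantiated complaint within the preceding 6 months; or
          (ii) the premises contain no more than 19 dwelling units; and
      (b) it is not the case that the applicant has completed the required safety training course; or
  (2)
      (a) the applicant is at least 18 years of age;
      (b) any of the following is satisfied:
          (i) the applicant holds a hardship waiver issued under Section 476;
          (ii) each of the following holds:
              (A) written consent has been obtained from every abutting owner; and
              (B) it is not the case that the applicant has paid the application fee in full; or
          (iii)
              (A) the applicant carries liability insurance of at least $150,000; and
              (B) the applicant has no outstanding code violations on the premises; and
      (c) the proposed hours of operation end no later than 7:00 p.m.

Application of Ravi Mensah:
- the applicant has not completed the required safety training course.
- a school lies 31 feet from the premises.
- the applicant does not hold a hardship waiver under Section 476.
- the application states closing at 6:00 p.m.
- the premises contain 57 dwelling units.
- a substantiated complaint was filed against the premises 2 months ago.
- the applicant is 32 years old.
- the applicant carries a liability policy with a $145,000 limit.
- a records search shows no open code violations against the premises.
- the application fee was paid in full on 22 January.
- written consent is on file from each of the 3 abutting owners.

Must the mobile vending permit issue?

No — denied.

(i) no complaint in 6 mo. — fails.
(ii) ≤ 19 units — fails.
(a): F OR F → false.
(b) not (safety training) — met.
(1) = F AND T = false.
(a) age ≥ 18 — satisfied.
(i) hardship waiver — not satisfied.
(A) all abutters consent — met.
(B) not (fee paid) — fails.
(ii) = T AND F = false.
(A) insurance ≥ $150,000 — not met.
(B) no code violations — satisfied.
So (iii) is not satisfied (F AND T).
So (b) is not satisfied (F OR F OR F).
(c) closes by 7 p.m. — met.
So (2) is not satisfied (T AND F AND T).
Overall = F OR F = false.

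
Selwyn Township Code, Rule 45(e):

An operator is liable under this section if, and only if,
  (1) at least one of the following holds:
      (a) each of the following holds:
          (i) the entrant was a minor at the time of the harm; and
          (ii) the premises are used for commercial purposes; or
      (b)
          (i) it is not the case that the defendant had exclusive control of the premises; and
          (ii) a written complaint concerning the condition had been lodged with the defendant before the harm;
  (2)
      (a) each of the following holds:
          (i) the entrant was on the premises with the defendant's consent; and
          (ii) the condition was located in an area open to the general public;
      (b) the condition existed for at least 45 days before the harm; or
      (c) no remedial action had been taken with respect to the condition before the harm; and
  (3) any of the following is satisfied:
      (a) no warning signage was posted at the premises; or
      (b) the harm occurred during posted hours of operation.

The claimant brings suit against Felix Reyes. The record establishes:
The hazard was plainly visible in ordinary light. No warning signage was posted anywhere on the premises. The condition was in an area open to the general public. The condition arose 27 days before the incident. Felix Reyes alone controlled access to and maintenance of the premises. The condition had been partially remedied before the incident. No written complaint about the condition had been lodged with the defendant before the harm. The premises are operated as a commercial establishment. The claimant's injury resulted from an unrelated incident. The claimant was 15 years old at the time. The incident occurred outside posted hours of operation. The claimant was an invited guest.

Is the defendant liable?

(i) entrant a minor — satisfied.
(ii) commercial use — holds.
(a) = T AND T = true.
(i) not (exclusive control) — not satisfied.
(ii) complaint lodged — not met.
So (b) is not satisfied (F AND F).
(1): T OR F → true.
(i) consent to enter — satisfied.
(ii) public area — holds.
(a) = T AND T = true.
(b) condition ≥45 days old — fails.
(c) no remedial action — not satisfied.
(2) = T OR F OR F = true.
(a) no signage posted — holds.
(b) during posted hours — not met.
(3) = T OR F = true.
Overall = T AND T AND T = true.

Yes — liable.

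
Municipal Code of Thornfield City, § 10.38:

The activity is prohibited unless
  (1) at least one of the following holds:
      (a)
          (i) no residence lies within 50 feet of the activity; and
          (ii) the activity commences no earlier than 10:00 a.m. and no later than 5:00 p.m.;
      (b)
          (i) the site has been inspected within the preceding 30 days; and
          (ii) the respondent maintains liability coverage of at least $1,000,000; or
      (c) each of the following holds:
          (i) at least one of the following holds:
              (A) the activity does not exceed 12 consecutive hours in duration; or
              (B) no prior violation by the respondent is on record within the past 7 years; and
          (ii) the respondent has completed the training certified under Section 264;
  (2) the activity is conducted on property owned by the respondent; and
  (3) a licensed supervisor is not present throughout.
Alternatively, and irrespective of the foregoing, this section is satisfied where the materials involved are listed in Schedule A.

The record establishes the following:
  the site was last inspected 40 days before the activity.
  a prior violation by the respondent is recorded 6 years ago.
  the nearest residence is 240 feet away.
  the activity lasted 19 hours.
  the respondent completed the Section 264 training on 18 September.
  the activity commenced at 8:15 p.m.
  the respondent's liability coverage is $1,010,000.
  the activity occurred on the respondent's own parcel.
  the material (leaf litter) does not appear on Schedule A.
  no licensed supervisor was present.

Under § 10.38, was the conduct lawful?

(i) no residence in 50 ft — met.
(ii) start within hours — not met.
So (a) is not satisfied (T AND F).
(i) site inspected — not satisfied.
(ii) coverage ≥ $1,000,000 — met.
(b) = F AND T = false.
(A) ≤ 12 hrs duration — not satisfied.
(B) no prior violation — not satisfied.
(i): F OR F → false.
(ii) training certified — met.
(c): F AND T → false.
(1): F OR F OR F → false.
(2) own property — met.
(3) not (supervisor present) — holds.
Overall: F AND T AND T → false.
Exception (Schedule A material) — not satisfied.
Result: main false OR exception false → false.

No — unlawful.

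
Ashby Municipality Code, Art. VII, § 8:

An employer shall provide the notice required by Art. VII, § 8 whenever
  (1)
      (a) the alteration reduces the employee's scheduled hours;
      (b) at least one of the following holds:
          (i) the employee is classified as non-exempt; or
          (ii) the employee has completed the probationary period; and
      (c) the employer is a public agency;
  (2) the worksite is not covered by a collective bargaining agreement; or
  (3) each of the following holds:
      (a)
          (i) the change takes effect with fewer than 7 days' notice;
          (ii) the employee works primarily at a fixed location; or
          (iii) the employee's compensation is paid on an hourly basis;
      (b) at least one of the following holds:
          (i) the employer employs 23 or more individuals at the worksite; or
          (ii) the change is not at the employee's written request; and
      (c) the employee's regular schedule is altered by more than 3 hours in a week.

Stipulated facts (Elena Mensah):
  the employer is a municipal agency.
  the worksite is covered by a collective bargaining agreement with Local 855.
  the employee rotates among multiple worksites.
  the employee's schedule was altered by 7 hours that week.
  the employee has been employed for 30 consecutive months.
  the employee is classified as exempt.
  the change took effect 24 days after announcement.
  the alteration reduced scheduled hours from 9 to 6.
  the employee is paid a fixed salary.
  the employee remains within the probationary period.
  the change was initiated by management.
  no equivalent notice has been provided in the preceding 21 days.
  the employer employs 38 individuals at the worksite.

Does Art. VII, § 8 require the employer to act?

(a) hours reduced — met.
(i) non-exempt — not satisfied.
(ii) past probation — fails.
(b) = F OR F = false.
(c) public agency — satisfied.
So (1) is not satisfied (T AND F AND T).
(2) no CBA — not met.
(i) < 7 days' notice — not satisfied.
(ii) fixed location — fails.
(iii) hourly-paid — fails.
So (a) is not satisfied (F OR F OR F).
(i) ≥ 23 at site — met.
(ii) not employee-requested — satisfied.
(b): T OR T → true.
(c) schedule shift > 3h — holds.
(3) = F AND T AND T = false.
Overall: F OR F OR F → false.

No — not required.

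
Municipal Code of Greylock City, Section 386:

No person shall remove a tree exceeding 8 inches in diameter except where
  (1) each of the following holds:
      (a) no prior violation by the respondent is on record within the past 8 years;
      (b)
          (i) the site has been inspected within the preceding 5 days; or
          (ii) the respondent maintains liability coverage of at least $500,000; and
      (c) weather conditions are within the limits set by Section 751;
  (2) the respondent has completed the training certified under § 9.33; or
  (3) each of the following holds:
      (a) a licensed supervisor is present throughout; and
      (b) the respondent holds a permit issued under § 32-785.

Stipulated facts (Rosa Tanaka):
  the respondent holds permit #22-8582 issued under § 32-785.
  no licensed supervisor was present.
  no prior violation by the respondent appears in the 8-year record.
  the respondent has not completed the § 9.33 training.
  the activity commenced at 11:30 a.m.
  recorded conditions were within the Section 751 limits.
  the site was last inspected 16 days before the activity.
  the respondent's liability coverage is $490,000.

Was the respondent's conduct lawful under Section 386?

No — unlawful.

(a) no prior violation — satisfied.
(i) site inspected — fails.
(ii) coverage ≥ $500,000 — not satisfied.
(b) = F OR F = false.
(c) weather ok — holds.
So (1) is not satisfied (T AND F AND T).
(2) training certified — not met.
(a) supervisor present — not met.
(b) holds permit — holds.
(3) = F AND T = false.
So Overall is not satisfied (F OR F OR F).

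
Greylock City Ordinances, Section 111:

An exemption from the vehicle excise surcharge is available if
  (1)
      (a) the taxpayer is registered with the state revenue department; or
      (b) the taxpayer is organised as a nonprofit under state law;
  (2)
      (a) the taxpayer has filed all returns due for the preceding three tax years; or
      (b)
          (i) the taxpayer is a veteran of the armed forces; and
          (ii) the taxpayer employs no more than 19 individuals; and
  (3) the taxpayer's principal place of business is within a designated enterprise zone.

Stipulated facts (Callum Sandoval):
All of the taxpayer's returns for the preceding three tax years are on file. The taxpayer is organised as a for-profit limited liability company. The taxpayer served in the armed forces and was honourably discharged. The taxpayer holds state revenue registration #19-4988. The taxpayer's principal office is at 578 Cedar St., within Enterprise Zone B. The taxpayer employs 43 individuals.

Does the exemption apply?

Yes — exempt.

(a) state-registered — met.
(b) nonprofit — not satisfied.
So (1) is satisfied (T OR F).
(a) returns current — met.
(i) veteran — satisfied.
(ii) ≤ 19 employees — not satisfied.
So (b) is not satisfied (T AND F).
(2): T OR F → true.
(3) in enterprise zone — satisfied.
Overall: T AND T AND T → true.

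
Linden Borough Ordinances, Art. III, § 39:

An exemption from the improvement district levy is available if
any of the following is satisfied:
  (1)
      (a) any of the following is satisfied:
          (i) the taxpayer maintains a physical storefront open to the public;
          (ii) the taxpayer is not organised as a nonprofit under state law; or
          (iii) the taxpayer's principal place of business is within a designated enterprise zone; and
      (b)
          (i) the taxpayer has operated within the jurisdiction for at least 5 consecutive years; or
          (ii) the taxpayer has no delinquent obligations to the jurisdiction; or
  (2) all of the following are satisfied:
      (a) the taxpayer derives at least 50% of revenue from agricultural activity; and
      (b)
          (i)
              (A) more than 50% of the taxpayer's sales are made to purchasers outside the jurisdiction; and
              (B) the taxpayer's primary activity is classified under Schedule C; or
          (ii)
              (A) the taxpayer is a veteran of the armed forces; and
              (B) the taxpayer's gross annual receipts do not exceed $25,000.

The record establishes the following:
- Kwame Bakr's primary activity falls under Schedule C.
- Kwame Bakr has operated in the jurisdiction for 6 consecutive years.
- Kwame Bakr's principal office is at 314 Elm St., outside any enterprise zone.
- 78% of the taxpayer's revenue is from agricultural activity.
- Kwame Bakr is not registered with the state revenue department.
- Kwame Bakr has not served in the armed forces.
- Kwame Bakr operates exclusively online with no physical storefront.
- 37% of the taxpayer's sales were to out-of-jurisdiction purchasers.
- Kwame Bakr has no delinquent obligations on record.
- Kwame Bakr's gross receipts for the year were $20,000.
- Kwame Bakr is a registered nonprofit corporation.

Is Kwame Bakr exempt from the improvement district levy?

No — not exempt.

(i) has storefront — not satisfied.
(ii) not (nonprofit) — not met.
(iii) in enterprise zone — not satisfied.
(a): F OR F OR F → false.
(i) ≥ 5 yrs in jurisdiction — satisfied.
(ii) no delinquency — holds.
So (b) is satisfied (T OR T).
(1): F AND T → false.
(a) ≥50% agricultural — met.
(A) >50% out-of-jur. sales — fails.
(B) Schedule C activity — satisfied.
So (i) is not satisfied (F AND T).
(A) veteran — not satisfied.
(B) receipts ≤ $25,000 — satisfied.
(ii) = F AND T = false.
(b): F OR F → false.
(2): T AND F → false.
Overall: F OR F → false.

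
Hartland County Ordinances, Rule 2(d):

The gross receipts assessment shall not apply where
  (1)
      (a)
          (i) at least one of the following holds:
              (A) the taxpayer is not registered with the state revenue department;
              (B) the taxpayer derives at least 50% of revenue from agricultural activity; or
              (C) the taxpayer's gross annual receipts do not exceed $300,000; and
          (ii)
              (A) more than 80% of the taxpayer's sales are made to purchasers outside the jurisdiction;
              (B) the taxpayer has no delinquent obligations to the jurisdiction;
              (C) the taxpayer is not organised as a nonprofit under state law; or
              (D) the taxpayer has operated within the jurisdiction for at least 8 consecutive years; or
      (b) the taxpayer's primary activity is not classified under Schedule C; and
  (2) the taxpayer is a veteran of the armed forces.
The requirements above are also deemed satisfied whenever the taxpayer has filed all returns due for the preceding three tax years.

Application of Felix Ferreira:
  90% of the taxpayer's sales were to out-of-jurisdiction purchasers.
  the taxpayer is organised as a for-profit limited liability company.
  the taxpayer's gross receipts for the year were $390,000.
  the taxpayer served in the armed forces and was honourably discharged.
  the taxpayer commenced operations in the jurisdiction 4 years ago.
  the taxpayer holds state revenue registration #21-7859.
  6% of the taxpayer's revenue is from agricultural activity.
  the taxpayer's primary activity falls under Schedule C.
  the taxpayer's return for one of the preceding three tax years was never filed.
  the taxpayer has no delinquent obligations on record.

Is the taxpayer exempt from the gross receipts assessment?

(A) not (state-registered) — not satisfied.
(B) ≥50% agricultural — not met.
(C) receipts ≤ $300,000 — not met.
(i) = F OR F OR F = false.
(A) >80% out-of-jur. sales — satisfied.
(B) no delinquency — satisfied.
(C) not (nonprofit) — met.
(D) ≥ 8 yrs in jurisdiction — not met.
(ii) = T OR T OR T OR F = true.
(a): F AND T → false.
(b) not (Schedule C activity) — fails.
(1) = F OR F = false.
(2) veteran — met.
Overall = F AND T = false.
Exception (returns current) — not satisfied.
Result: main false OR exception false → false.

No — not exempt.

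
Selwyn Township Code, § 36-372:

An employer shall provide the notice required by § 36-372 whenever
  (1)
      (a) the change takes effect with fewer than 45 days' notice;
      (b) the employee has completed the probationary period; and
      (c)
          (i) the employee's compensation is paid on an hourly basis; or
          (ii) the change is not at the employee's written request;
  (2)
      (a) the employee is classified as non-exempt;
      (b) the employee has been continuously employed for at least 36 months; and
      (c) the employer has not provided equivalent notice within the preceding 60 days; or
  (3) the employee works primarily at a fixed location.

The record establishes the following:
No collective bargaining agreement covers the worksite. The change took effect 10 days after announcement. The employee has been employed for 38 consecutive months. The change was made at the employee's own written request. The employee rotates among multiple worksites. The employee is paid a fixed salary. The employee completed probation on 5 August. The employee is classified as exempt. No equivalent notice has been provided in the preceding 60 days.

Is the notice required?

No — not required.

(a) < 45 days' notice — satisfied.
(b) past probation — met.
(i) hourly-paid — fails.
(ii) not employee-requested — not satisfied.
So (c) is not satisfied (F OR F).
So (1) is not satisfied (T AND T AND F).
(a) non-exempt — fails.
(b) tenure ≥ 36 mo. — met.
(c) no recent notice — satisfied.
(2): F AND T AND T → false.
(3) fixed location — fails.
Overall: F OR F OR F → false.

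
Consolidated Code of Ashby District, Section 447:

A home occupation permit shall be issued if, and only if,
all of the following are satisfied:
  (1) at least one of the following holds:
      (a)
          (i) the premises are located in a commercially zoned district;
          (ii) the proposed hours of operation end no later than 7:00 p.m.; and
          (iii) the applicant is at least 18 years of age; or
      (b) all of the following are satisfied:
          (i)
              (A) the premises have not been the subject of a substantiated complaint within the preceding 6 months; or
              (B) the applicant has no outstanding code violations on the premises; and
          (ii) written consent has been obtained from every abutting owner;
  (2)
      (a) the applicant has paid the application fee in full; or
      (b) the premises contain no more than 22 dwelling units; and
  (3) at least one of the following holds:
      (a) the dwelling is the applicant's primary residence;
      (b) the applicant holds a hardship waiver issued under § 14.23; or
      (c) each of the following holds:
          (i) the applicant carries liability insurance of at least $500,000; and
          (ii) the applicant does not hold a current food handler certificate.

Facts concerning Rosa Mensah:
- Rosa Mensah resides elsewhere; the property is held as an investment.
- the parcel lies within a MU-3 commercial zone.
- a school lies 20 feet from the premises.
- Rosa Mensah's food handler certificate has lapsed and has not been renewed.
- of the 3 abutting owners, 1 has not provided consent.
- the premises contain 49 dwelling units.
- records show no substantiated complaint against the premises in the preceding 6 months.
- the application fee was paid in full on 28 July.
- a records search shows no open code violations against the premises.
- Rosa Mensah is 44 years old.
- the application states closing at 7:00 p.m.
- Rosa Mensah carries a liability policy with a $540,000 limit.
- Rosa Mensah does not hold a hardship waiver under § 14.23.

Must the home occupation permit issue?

(i) commercially zoned — satisfied.
(ii) closes by 7 p.m. — satisfied.
(iii) age ≥ 18 — holds.
So (a) is satisfied (T AND T AND T).
(A) no complaint in 6 mo. — satisfied.
(B) no code violations — satisfied.
So (i) is satisfied (T OR T).
(ii) all abutters consent — fails.
(b) = T AND F = false.
(1): T OR F → true.
(a) fee paid — holds.
(b) ≤ 22 units — not met.
(2) = T OR F = true.
(a) primary residence — not satisfied.
(b) hardship waiver — not met.
(i) insurance ≥ $500,000 — met.
(ii) not (food handler cert.) — met.
(c) = T AND T = true.
(3): F OR F OR T → true.
So Overall is satisfied (T AND T AND T).

Yes — granted.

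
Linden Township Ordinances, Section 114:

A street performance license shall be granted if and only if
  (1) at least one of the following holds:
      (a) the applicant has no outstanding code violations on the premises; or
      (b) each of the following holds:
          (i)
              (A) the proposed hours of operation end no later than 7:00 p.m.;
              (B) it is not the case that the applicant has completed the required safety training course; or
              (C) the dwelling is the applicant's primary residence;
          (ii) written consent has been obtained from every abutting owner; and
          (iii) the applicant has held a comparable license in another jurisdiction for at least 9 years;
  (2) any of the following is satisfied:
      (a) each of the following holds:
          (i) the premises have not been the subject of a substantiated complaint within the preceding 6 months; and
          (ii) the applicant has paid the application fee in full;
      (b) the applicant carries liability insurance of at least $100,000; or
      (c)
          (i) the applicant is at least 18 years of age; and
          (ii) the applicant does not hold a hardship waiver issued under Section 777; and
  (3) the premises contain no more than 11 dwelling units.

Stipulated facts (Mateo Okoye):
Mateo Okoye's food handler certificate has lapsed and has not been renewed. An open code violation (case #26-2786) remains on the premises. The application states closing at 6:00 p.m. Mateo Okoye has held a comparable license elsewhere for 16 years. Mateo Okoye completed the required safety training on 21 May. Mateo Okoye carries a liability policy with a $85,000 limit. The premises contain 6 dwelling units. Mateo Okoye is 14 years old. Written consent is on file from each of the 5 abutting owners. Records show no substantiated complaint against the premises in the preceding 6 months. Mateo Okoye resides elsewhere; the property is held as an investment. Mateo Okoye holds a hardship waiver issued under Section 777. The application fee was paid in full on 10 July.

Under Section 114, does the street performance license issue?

Yes — granted.

(a) no code violations — not satisfied.
(A) closes by 7 p.m. — satisfied.
(B) not (safety training) — not met.
(C) primary residence — not met.
(i) = T OR F OR F = true.
(ii) all abutters consent — satisfied.
(iii) prior license ≥ 9 yr — satisfied.
(b) = T AND T AND T = true.
So (1) is satisfied (F OR T).
(i) no complaint in 6 mo. — met.
(ii) fee paid — satisfied.
(a) = T AND T = true.
(b) insurance ≥ $100,000 — not satisfied.
(i) age ≥ 18 — not met.
(ii) not (hardship waiver) — fails.
(c) = F AND F = false.
(2): T OR F OR F → true.
(3) ≤ 11 units — met.
Overall: T AND T AND T → true.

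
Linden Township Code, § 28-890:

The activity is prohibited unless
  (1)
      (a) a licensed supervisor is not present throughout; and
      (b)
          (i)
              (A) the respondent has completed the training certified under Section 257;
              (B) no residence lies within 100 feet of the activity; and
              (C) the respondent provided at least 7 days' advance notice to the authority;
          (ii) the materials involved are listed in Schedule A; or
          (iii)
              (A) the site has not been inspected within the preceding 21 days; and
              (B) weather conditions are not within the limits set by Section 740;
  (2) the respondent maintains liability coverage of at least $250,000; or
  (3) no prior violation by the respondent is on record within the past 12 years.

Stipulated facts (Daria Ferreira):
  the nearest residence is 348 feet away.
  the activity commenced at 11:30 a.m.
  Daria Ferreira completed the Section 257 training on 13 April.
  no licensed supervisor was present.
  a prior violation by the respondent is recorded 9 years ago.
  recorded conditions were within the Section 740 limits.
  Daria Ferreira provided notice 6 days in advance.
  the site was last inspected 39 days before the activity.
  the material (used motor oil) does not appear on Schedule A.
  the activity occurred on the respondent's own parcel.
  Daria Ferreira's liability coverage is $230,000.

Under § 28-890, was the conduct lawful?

No — unlawful.

(a) not (supervisor present) — satisfied.
(A) training certified — met.
(B) no residence in 100 ft — holds.
(C) ≥7 days' notice — not satisfied.
(i): T AND T AND F → false.
(ii) Schedule A material — not met.
(A) not (site inspected) — met.
(B) not (weather ok) — fails.
So (iii) is not satisfied (T AND F).
(b): F OR F OR F → false.
So (1) is not satisfied (T AND F).
(2) coverage ≥ $250,000 — not satisfied.
(3) no prior violation — not satisfied.
Overall: F OR F OR F → false.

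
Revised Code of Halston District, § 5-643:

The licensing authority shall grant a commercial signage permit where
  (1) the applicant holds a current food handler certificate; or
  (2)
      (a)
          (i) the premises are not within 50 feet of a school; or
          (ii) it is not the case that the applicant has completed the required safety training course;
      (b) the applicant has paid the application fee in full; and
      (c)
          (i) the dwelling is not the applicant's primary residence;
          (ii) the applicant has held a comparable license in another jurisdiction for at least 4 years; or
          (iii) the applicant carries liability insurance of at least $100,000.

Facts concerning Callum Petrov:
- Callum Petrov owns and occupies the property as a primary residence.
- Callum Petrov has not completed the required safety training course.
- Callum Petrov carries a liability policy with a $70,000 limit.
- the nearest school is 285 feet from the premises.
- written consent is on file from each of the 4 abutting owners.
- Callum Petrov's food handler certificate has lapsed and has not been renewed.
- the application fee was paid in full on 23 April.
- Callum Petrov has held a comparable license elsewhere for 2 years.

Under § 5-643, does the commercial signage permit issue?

No — denied.

(1) food handler cert. — not satisfied.
(i) ≥50 ft from school — satisfied.
(ii) not (safety training) — holds.
(a) = T OR T = true.
(b) fee paid — met.
(i) not (primary residence) — not satisfied.
(ii) prior license ≥ 4 yr — not met.
(iii) insurance ≥ $100,000 — not satisfied.
So (c) is not satisfied (F OR F OR F).
So (2) is not satisfied (T AND T AND F).
So Overall is not satisfied (F OR F).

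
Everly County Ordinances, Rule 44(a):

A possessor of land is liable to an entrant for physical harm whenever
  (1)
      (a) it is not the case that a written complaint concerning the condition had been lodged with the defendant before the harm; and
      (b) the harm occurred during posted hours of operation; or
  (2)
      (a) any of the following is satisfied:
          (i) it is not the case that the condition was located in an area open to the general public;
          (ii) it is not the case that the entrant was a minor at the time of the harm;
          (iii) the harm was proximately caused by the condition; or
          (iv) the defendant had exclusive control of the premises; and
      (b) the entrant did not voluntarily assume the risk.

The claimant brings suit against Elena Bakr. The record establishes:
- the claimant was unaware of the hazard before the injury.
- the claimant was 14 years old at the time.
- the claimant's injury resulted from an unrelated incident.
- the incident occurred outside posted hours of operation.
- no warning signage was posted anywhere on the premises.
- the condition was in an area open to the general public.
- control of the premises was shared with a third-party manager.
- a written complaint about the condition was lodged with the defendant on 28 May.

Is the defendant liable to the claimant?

No — not liable.

(a) not (complaint lodged) — fails.
(b) during posted hours — not satisfied.
(1): F AND F → false.
(i) not (public area) — not satisfied.
(ii) not (entrant a minor) — not met.
(iii) proximate cause — fails.
(iv) exclusive control — not met.
So (a) is not satisfied (F OR F OR F OR F).
(b) no assumed risk — satisfied.
So (2) is not satisfied (F AND T).
So Overall is not satisfied (F OR F).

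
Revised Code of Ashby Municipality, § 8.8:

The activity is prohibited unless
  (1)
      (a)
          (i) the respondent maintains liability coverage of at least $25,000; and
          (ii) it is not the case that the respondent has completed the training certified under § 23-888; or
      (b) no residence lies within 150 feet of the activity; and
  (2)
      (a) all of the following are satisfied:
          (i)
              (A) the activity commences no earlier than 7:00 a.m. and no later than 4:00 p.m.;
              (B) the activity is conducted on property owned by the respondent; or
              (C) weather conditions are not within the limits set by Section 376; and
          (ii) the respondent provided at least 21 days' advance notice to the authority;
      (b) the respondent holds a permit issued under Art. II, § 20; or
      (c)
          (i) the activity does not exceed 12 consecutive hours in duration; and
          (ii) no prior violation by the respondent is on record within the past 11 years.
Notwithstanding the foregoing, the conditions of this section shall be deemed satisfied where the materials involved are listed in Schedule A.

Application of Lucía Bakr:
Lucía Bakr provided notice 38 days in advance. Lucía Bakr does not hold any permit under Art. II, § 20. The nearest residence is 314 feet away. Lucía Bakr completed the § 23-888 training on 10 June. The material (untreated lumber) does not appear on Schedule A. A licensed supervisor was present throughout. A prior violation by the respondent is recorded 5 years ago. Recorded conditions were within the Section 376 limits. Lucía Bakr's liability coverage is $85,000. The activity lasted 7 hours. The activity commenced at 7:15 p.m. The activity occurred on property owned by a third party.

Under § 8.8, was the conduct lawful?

No — unlawful.

(i) coverage ≥ $25,000 — satisfied.
(ii) not (training certified) — not met.
(a) = T AND F = false.
(b) no residence in 150 ft — holds.
(1): F OR T → true.
(A) start within hours — not satisfied.
(B) own property — fails.
(C) not (weather ok) — not satisfied.
(i): F OR F OR F → false.
(ii) ≥21 days' notice — met.
(a): F AND T → false.
(b) holds permit — not met.
(i) ≤ 12 hrs duration — satisfied.
(ii) no prior violation — not satisfied.
(c) = T AND F = false.
So (2) is not satisfied (F OR F OR F).
So Overall is not satisfied (T AND F).
Exception (Schedule A material) — not satisfied.
Result: main false OR exception false → false.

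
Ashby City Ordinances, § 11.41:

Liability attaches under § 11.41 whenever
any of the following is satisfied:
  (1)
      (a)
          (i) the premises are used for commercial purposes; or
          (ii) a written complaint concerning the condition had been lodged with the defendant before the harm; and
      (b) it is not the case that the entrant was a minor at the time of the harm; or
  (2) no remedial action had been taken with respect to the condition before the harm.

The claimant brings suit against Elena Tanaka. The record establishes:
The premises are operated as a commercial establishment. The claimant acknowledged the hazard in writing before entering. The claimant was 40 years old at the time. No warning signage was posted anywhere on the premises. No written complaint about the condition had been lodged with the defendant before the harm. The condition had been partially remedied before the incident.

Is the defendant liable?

(i) commercial use — satisfied.
(ii) complaint lodged — not satisfied.
(a) = T OR F = true.
(b) not (entrant a minor) — satisfied.
(1) = T AND T = true.
(2) no remedial action — not met.
Overall = T OR F = true.

Yes — liable.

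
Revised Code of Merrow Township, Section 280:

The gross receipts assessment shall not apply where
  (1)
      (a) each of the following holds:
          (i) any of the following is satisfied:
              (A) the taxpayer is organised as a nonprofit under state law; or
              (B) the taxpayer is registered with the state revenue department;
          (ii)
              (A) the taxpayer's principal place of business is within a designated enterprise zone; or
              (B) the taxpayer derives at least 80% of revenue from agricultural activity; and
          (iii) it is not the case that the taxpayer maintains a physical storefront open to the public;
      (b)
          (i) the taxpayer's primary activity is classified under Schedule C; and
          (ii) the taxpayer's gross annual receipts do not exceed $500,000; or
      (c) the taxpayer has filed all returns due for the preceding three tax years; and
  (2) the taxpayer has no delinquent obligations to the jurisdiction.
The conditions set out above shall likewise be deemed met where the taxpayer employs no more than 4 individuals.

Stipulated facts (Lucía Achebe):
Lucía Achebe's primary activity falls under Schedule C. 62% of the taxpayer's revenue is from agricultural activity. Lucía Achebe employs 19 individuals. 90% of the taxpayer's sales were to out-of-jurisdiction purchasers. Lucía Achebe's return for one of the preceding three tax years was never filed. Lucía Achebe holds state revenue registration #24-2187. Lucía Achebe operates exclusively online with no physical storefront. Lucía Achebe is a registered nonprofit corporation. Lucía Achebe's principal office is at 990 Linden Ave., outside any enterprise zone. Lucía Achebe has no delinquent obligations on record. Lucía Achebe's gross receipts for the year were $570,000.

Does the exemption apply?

(A) nonprofit — met.
(B) state-registered — holds.
(i) = T OR T = true.
(A) in enterprise zone — not satisfied.
(B) ≥80% agricultural — not met.
So (ii) is not satisfied (F OR F).
(iii) not (has storefront) — met.
So (a) is not satisfied (T AND F AND T).
(i) Schedule C activity — holds.
(ii) receipts ≤ $500,000 — not satisfied.
(b): T AND F → false.
(c) returns current — not met.
(1) = F OR F OR F = false.
(2) no delinquency — satisfied.
Overall = F AND T = false.
Exception (≤ 4 employees) — not satisfied.
Result: main false OR exception false → false.

No — not exempt.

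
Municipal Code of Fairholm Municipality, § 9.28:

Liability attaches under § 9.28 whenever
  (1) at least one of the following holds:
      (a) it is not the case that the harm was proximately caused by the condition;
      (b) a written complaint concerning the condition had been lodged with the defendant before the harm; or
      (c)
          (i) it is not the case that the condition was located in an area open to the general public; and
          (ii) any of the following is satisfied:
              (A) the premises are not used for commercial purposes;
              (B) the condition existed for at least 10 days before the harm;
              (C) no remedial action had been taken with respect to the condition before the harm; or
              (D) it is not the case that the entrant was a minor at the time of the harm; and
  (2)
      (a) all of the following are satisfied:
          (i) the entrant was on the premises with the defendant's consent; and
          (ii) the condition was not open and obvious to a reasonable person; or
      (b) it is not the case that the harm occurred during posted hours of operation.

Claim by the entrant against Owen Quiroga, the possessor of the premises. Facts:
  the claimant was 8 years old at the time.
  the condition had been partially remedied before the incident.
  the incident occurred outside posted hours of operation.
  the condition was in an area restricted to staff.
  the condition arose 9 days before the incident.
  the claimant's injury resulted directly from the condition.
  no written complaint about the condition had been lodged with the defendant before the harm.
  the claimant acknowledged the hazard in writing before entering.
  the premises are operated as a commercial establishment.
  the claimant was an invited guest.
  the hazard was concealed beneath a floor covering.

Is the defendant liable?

(a) not (proximate cause) — not met.
(b) complaint lodged — fails.
(i) not (public area) — met.
(A) not (commercial use) — fails.
(B) condition ≥10 days old — not satisfied.
(C) no remedial action — not met.
(D) not (entrant a minor) — not met.
(ii): F OR F OR F OR F → false.
So (c) is not satisfied (T AND F).
So (1) is not satisfied (F OR F OR F).
(i) consent to enter — holds.
(ii) not open/obvious — met.
So (a) is satisfied (T AND T).
(b) not (during posted hours) — holds.
So (2) is satisfied (T OR T).
So Overall is not satisfied (F AND T).

No — not liable.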